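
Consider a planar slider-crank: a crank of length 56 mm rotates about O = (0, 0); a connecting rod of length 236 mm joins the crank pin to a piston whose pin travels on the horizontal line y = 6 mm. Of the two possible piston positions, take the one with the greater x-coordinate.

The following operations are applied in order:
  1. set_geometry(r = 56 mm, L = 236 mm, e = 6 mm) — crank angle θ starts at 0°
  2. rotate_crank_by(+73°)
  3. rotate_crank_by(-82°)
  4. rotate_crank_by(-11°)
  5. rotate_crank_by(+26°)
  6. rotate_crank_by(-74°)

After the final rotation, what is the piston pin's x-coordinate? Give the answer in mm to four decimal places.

249.7595

set_geometry: r = 56 mm, L = 236 mm, e = 6 mm; θ ← 0°
rotate_crank_by(+73°): θ ← 0° +73° = 73°
rotate_crank_by(-82°): θ ← 73° -82° = -9°
rotate_crank_by(-11°): θ ← -9° -11° = -20°
rotate_crank_by(+26°): θ ← -20° +26° = 6°
rotate_crank_by(-74°): θ ← 6° -74° = -68°
crank pin P = (r cos θ, r sin θ) = (20.977969, -51.922296)
h = r sin θ − e = -51.922296 − 6 = -57.922296
x = r cos θ + √(L² − h²) = 20.977969 + √(55696.0 − 3354.9924) = 20.977969 + 228.781572 = 249.759541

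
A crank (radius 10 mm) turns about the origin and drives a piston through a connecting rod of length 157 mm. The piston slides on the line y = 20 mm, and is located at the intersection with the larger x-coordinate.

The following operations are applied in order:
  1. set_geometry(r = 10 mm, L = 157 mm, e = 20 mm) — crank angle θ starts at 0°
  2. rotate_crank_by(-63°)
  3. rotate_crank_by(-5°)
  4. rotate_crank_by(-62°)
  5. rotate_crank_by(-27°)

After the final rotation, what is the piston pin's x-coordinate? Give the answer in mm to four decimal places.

set_geometry: r = 10 mm, L = 157 mm, e = 20 mm; θ ← 0°
rotate_crank_by(-63°): θ ← 0° -63° = -63°
rotate_crank_by(-5°): θ ← -63° -5° = -68°
rotate_crank_by(-62°): θ ← -68° -62° = -130°
rotate_crank_by(-27°): θ ← -130° -27° = -157°
crank pin P = (r cos θ, r sin θ) = (-9.205049, -3.907311)
h = r sin θ − e = -3.907311 − 20 = -23.907311
x = r cos θ + √(L² − h²) = -9.205049 + √(24649.0 − 571.5595) = -9.205049 + 155.169071 = 145.964022

145.9640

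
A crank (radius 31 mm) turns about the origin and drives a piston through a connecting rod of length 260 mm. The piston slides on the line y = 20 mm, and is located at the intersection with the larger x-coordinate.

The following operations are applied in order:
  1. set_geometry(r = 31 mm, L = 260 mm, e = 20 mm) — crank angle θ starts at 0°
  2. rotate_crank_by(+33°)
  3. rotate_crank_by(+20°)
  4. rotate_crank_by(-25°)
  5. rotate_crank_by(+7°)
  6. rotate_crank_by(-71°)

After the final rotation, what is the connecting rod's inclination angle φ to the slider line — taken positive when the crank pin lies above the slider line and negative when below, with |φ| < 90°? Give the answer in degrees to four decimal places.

-8.4534

set_geometry: r = 31 mm, L = 260 mm, e = 20 mm; θ ← 0°
rotate_crank_by(+33°): θ ← 0° +33° = 33°
rotate_crank_by(+20°): θ ← 33° +20° = 53°
rotate_crank_by(-25°): θ ← 53° -25° = 28°
rotate_crank_by(+7°): θ ← 28° +7° = 35°
rotate_crank_by(-71°): θ ← 35° -71° = -36°
crank pin P = (r cos θ, r sin θ) = (25.079527, -18.221343)
h = r sin θ − e = -18.221343 − 20 = -38.221343
sin φ = h / L = -38.221343 / 260 = -0.14700516
φ = arcsin(-0.14700516) = -8.453411°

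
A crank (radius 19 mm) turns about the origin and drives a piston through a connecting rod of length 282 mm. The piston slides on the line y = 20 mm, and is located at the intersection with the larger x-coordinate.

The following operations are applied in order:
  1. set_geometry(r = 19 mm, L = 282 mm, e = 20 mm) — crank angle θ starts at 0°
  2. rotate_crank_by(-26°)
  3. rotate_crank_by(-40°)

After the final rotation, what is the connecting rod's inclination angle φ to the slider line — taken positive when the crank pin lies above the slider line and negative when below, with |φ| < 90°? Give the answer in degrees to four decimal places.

-7.6125

set_geometry: r = 19 mm, L = 282 mm, e = 20 mm; θ ← 0°
rotate_crank_by(-26°): θ ← 0° -26° = -26°
rotate_crank_by(-40°): θ ← -26° -40° = -66°
crank pin P = (r cos θ, r sin θ) = (7.727996, -17.357364)
h = r sin θ − e = -17.357364 − 20 = -37.357364
sin φ = h / L = -37.357364 / 282 = -0.13247292
φ = arcsin(-0.13247292) = -7.612516°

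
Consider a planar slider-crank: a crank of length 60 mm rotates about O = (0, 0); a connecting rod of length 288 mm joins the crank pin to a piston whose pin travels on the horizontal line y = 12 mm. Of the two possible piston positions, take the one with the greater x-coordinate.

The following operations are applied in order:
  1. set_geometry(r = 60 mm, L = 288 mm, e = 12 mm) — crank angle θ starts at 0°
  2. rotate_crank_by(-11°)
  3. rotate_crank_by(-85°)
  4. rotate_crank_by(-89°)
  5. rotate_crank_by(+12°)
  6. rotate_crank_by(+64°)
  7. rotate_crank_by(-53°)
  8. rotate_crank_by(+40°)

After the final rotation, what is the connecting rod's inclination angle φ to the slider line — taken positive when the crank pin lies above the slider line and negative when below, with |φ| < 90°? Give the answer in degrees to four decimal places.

-12.6117

set_geometry: r = 60 mm, L = 288 mm, e = 12 mm; θ ← 0°
rotate_crank_by(-11°): θ ← 0° -11° = -11°
rotate_crank_by(-85°): θ ← -11° -85° = -96°
rotate_crank_by(-89°): θ ← -96° -89° = -185°
rotate_crank_by(+12°): θ ← -185° +12° = -173°
rotate_crank_by(+64°): θ ← -173° +64° = -109°
rotate_crank_by(-53°): θ ← -109° -53° = -162°
rotate_crank_by(+40°): θ ← -162° +40° = -122°
crank pin P = (r cos θ, r sin θ) = (-31.795156, -50.882886)
h = r sin θ − e = -50.882886 − 12 = -62.882886
sin φ = h / L = -62.882886 / 288 = -0.21834335
φ = arcsin(-0.21834335) = -12.611749°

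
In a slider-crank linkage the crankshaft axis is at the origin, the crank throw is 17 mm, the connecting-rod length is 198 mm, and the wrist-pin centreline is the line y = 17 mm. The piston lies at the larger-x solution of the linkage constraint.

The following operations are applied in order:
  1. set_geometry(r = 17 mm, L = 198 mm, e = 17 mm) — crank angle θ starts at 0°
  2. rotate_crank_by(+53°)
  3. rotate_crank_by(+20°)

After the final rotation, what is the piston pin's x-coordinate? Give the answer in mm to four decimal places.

202.9689

set_geometry: r = 17 mm, L = 198 mm, e = 17 mm; θ ← 0°
rotate_crank_by(+53°): θ ← 0° +53° = 53°
rotate_crank_by(+20°): θ ← 53° +20° = 73°
crank pin P = (r cos θ, r sin θ) = (4.970319, 16.257181)
h = r sin θ − e = 16.257181 − 17 = -0.742819
x = r cos θ + √(L² − h²) = 4.970319 + √(39204.0 − 0.5518) = 4.970319 + 197.998607 = 202.968926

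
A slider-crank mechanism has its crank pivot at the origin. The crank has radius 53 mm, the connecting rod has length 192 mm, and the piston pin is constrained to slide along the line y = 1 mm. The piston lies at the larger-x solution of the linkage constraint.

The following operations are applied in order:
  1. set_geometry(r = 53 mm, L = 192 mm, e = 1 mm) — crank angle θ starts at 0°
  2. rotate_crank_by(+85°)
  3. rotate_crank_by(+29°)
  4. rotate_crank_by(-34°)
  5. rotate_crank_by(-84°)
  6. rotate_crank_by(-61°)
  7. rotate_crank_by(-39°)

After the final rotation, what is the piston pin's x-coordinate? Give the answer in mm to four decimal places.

171.8821

set_geometry: r = 53 mm, L = 192 mm, e = 1 mm; θ ← 0°
rotate_crank_by(+85°): θ ← 0° +85° = 85°
rotate_crank_by(+29°): θ ← 85° +29° = 114°
rotate_crank_by(-34°): θ ← 114° -34° = 80°
rotate_crank_by(-84°): θ ← 80° -84° = -4°
rotate_crank_by(-61°): θ ← -4° -61° = -65°
rotate_crank_by(-39°): θ ← -65° -39° = -104°
crank pin P = (r cos θ, r sin θ) = (-12.821860, -51.425673)
h = r sin θ − e = -51.425673 − 1 = -52.425673
x = r cos θ + √(L² − h²) = -12.821860 + √(36864.0 − 2748.4512) = -12.821860 + 184.703949 = 171.882088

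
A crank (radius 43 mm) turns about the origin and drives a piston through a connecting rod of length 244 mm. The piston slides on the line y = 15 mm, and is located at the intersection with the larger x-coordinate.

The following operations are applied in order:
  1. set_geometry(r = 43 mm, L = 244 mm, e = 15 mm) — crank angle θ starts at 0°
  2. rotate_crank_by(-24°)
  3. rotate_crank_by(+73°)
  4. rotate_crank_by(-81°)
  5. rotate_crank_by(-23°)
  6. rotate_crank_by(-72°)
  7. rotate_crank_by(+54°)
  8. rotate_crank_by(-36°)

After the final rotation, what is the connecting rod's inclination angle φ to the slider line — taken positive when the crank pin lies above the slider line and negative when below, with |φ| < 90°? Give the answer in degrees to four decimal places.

set_geometry: r = 43 mm, L = 244 mm, e = 15 mm; θ ← 0°
rotate_crank_by(-24°): θ ← 0° -24° = -24°
rotate_crank_by(+73°): θ ← -24° +73° = 49°
rotate_crank_by(-81°): θ ← 49° -81° = -32°
rotate_crank_by(-23°): θ ← -32° -23° = -55°
rotate_crank_by(-72°): θ ← -55° -72° = -127°
rotate_crank_by(+54°): θ ← -127° +54° = -73°
rotate_crank_by(-36°): θ ← -73° -36° = -109°
crank pin P = (r cos θ, r sin θ) = (-13.999431, -40.657299)
h = r sin θ − e = -40.657299 − 15 = -55.657299
sin φ = h / L = -55.657299 / 244 = -0.22810368
φ = arcsin(-0.22810368) = -13.185453°

-13.1855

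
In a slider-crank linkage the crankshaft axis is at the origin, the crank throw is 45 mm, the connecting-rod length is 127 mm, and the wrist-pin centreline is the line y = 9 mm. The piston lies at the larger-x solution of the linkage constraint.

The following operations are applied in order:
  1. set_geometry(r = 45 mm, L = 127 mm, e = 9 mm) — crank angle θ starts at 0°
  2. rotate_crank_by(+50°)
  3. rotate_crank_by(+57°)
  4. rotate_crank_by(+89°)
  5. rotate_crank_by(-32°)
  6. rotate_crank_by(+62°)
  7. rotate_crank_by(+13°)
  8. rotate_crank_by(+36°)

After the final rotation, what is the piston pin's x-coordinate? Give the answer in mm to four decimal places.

set_geometry: r = 45 mm, L = 127 mm, e = 9 mm; θ ← 0°
rotate_crank_by(+50°): θ ← 0° +50° = 50°
rotate_crank_by(+57°): θ ← 50° +57° = 107°
rotate_crank_by(+89°): θ ← 107° +89° = 196°
rotate_crank_by(-32°): θ ← 196° -32° = 164°
rotate_crank_by(+62°): θ ← 164° +62° = 226°
rotate_crank_by(+13°): θ ← 226° +13° = 239°
rotate_crank_by(+36°): θ ← 239° +36° = 275°
crank pin P = (r cos θ, r sin θ) = (3.922008, -44.828761)
h = r sin θ − e = -44.828761 − 9 = -53.828761
x = r cos θ + √(L² − h²) = 3.922008 + √(16129.0 − 2897.5356) = 3.922008 + 115.028103 = 118.950111

118.9501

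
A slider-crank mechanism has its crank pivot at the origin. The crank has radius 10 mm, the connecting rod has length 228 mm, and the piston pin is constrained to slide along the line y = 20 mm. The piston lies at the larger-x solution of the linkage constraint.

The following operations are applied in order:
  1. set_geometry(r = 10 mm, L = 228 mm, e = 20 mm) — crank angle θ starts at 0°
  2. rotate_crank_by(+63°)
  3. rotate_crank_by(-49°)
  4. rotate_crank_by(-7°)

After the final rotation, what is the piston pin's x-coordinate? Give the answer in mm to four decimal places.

237.1506

set_geometry: r = 10 mm, L = 228 mm, e = 20 mm; θ ← 0°
rotate_crank_by(+63°): θ ← 0° +63° = 63°
rotate_crank_by(-49°): θ ← 63° -49° = 14°
rotate_crank_by(-7°): θ ← 14° -7° = 7°
crank pin P = (r cos θ, r sin θ) = (9.925462, 1.218693)
h = r sin θ − e = 1.218693 − 20 = -18.781307
x = r cos θ + √(L² − h²) = 9.925462 + √(51984.0 − 352.7375) = 9.925462 + 227.225136 = 237.150598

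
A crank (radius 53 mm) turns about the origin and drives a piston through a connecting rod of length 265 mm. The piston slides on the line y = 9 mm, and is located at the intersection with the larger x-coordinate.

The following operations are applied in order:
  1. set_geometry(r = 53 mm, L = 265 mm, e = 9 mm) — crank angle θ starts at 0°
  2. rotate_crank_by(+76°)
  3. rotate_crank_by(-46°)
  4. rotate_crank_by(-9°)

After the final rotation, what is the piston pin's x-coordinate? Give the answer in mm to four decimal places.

set_geometry: r = 53 mm, L = 265 mm, e = 9 mm; θ ← 0°
rotate_crank_by(+76°): θ ← 0° +76° = 76°
rotate_crank_by(-46°): θ ← 76° -46° = 30°
rotate_crank_by(-9°): θ ← 30° -9° = 21°
crank pin P = (r cos θ, r sin θ) = (49.479763, 18.993501)
h = r sin θ − e = 18.993501 − 9 = 9.993501
x = r cos θ + √(L² − h²) = 49.479763 + √(70225.0 − 99.8701) = 49.479763 + 264.811499 = 314.291261

314.2913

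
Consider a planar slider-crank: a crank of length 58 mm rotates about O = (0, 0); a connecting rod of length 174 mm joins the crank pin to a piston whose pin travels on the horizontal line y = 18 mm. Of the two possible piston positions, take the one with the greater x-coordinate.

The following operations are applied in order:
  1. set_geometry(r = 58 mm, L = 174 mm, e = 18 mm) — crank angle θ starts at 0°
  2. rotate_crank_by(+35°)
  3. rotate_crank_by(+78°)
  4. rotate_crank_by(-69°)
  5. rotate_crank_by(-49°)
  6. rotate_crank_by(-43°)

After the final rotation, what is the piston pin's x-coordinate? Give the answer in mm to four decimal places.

set_geometry: r = 58 mm, L = 174 mm, e = 18 mm; θ ← 0°
rotate_crank_by(+35°): θ ← 0° +35° = 35°
rotate_crank_by(+78°): θ ← 35° +78° = 113°
rotate_crank_by(-69°): θ ← 113° -69° = 44°
rotate_crank_by(-49°): θ ← 44° -49° = -5°
rotate_crank_by(-43°): θ ← -5° -43° = -48°
crank pin P = (r cos θ, r sin θ) = (38.809575, -43.102400)
h = r sin θ − e = -43.102400 − 18 = -61.102400
x = r cos θ + √(L² − h²) = 38.809575 + √(30276.0 − 3733.5033) = 38.809575 + 162.918681 = 201.728257

201.7283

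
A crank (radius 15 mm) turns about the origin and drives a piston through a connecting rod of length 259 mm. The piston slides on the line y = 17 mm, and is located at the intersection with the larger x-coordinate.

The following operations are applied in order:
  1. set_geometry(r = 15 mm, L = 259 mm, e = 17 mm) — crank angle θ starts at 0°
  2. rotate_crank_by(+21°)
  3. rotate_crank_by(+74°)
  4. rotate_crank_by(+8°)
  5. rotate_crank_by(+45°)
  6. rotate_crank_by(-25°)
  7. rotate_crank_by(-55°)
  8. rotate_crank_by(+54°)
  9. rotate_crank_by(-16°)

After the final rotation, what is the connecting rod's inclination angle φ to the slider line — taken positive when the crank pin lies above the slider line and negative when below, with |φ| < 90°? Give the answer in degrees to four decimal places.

-0.5710

set_geometry: r = 15 mm, L = 259 mm, e = 17 mm; θ ← 0°
rotate_crank_by(+21°): θ ← 0° +21° = 21°
rotate_crank_by(+74°): θ ← 21° +74° = 95°
rotate_crank_by(+8°): θ ← 95° +8° = 103°
rotate_crank_by(+45°): θ ← 103° +45° = 148°
rotate_crank_by(-25°): θ ← 148° -25° = 123°
rotate_crank_by(-55°): θ ← 123° -55° = 68°
rotate_crank_by(+54°): θ ← 68° +54° = 122°
rotate_crank_by(-16°): θ ← 122° -16° = 106°
crank pin P = (r cos θ, r sin θ) = (-4.134560, 14.418925)
h = r sin θ − e = 14.418925 − 17 = -2.581075
sin φ = h / L = -2.581075 / 259 = -0.00996554
φ = arcsin(-0.00996554) = -0.570993°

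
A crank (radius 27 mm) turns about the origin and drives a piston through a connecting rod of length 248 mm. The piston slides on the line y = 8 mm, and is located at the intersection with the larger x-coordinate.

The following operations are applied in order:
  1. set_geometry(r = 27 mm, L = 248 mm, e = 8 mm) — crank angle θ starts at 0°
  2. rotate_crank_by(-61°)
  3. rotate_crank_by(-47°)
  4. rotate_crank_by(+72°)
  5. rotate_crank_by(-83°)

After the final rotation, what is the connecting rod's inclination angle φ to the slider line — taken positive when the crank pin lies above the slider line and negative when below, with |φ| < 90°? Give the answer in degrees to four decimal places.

set_geometry: r = 27 mm, L = 248 mm, e = 8 mm; θ ← 0°
rotate_crank_by(-61°): θ ← 0° -61° = -61°
rotate_crank_by(-47°): θ ← -61° -47° = -108°
rotate_crank_by(+72°): θ ← -108° +72° = -36°
rotate_crank_by(-83°): θ ← -36° -83° = -119°
crank pin P = (r cos θ, r sin θ) = (-13.089860, -23.614732)
h = r sin θ − e = -23.614732 − 8 = -31.614732
sin φ = h / L = -31.614732 / 248 = -0.12747876
φ = arcsin(-0.12747876) = -7.323924°

-7.3239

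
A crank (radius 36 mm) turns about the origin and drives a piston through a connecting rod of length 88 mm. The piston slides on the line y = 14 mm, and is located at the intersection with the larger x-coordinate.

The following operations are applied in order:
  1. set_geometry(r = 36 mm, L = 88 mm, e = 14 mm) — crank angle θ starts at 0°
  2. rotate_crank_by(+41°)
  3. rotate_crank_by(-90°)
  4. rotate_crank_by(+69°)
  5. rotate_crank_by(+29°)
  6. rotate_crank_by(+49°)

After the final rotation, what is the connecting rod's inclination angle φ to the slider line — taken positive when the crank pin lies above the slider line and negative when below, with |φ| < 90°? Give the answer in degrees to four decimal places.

set_geometry: r = 36 mm, L = 88 mm, e = 14 mm; θ ← 0°
rotate_crank_by(+41°): θ ← 0° +41° = 41°
rotate_crank_by(-90°): θ ← 41° -90° = -49°
rotate_crank_by(+69°): θ ← -49° +69° = 20°
rotate_crank_by(+29°): θ ← 20° +29° = 49°
rotate_crank_by(+49°): θ ← 49° +49° = 98°
crank pin P = (r cos θ, r sin θ) = (-5.010232, 35.649650)
h = r sin θ − e = 35.649650 − 14 = 21.649650
sin φ = h / L = 21.649650 / 88 = 0.24601876
φ = arcsin(0.24601876) = 14.242047°

14.2420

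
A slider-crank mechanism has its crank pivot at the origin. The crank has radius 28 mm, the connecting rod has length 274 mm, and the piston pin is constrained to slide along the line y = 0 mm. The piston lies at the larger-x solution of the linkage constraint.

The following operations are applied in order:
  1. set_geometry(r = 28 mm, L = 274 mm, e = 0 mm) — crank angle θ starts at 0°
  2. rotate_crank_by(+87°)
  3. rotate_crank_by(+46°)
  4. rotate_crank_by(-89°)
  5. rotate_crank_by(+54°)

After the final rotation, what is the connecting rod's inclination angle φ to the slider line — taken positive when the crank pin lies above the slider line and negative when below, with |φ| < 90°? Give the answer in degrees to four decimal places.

set_geometry: r = 28 mm, L = 274 mm, e = 0 mm; θ ← 0°
rotate_crank_by(+87°): θ ← 0° +87° = 87°
rotate_crank_by(+46°): θ ← 87° +46° = 133°
rotate_crank_by(-89°): θ ← 133° -89° = 44°
rotate_crank_by(+54°): θ ← 44° +54° = 98°
crank pin P = (r cos θ, r sin θ) = (-3.896847, 27.727506)
h = r sin θ − e = 27.727506 − 0 = 27.727506
sin φ = h / L = 27.727506 / 274 = 0.10119528
φ = arcsin(0.10119528) = 5.808004°

5.8080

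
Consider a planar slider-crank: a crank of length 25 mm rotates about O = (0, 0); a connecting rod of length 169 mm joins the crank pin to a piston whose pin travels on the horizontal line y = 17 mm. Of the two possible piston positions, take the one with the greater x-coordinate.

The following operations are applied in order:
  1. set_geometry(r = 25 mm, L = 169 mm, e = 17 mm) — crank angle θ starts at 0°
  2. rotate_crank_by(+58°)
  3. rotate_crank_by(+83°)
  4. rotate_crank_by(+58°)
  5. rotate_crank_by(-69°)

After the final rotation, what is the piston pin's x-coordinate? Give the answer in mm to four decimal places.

set_geometry: r = 25 mm, L = 169 mm, e = 17 mm; θ ← 0°
rotate_crank_by(+58°): θ ← 0° +58° = 58°
rotate_crank_by(+83°): θ ← 58° +83° = 141°
rotate_crank_by(+58°): θ ← 141° +58° = 199°
rotate_crank_by(-69°): θ ← 199° -69° = 130°
crank pin P = (r cos θ, r sin θ) = (-16.069690, 19.151111)
h = r sin θ − e = 19.151111 − 17 = 2.151111
x = r cos θ + √(L² − h²) = -16.069690 + √(28561.0 − 4.6273) = -16.069690 + 168.986309 = 152.916619

152.9166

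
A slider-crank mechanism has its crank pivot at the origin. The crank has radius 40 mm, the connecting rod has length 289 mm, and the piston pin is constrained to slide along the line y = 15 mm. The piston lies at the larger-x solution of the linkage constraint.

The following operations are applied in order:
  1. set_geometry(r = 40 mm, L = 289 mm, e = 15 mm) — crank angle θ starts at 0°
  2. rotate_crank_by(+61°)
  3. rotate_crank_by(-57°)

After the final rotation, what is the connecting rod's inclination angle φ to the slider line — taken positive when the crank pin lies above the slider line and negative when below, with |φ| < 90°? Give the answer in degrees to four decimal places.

-2.4214

set_geometry: r = 40 mm, L = 289 mm, e = 15 mm; θ ← 0°
rotate_crank_by(+61°): θ ← 0° +61° = 61°
rotate_crank_by(-57°): θ ← 61° -57° = 4°
crank pin P = (r cos θ, r sin θ) = (39.902562, 2.790259)
h = r sin θ − e = 2.790259 − 15 = -12.209741
sin φ = h / L = -12.209741 / 289 = -0.04224824
φ = arcsin(-0.04224824) = -2.421366°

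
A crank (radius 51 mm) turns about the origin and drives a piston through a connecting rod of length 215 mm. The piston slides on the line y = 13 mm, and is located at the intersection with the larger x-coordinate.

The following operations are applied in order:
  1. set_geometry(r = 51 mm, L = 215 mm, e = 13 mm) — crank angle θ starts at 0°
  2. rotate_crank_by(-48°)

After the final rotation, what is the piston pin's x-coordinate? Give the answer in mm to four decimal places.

243.0136

set_geometry: r = 51 mm, L = 215 mm, e = 13 mm; θ ← 0°
rotate_crank_by(-48°): θ ← 0° -48° = -48°
crank pin P = (r cos θ, r sin θ) = (34.125661, -37.900386)
h = r sin θ − e = -37.900386 − 13 = -50.900386
x = r cos θ + √(L² − h²) = 34.125661 + √(46225.0 − 2590.8493) = 34.125661 + 208.887890 = 243.013551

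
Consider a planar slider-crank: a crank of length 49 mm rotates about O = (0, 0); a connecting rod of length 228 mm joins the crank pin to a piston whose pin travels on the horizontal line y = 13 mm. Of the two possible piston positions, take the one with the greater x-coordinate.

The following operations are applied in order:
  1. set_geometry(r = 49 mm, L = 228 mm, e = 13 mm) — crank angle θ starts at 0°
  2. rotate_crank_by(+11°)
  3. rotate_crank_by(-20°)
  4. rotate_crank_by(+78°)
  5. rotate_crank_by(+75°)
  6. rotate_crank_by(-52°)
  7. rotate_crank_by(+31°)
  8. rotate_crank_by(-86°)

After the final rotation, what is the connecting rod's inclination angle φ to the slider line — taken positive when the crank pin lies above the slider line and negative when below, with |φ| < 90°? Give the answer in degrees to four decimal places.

set_geometry: r = 49 mm, L = 228 mm, e = 13 mm; θ ← 0°
rotate_crank_by(+11°): θ ← 0° +11° = 11°
rotate_crank_by(-20°): θ ← 11° -20° = -9°
rotate_crank_by(+78°): θ ← -9° +78° = 69°
rotate_crank_by(+75°): θ ← 69° +75° = 144°
rotate_crank_by(-52°): θ ← 144° -52° = 92°
rotate_crank_by(+31°): θ ← 92° +31° = 123°
rotate_crank_by(-86°): θ ← 123° -86° = 37°
crank pin P = (r cos θ, r sin θ) = (39.133140, 29.488936)
h = r sin θ − e = 29.488936 − 13 = 16.488936
sin φ = h / L = 16.488936 / 228 = 0.07231990
φ = arcsin(0.07231990) = 4.147245°

4.1472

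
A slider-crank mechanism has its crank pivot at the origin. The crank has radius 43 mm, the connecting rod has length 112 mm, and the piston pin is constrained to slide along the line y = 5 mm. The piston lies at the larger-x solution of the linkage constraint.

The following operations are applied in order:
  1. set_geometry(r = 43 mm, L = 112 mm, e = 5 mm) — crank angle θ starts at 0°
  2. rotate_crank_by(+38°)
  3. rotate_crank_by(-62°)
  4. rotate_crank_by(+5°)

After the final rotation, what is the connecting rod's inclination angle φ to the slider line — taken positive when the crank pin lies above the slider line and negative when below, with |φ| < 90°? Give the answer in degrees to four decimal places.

-9.7668

set_geometry: r = 43 mm, L = 112 mm, e = 5 mm; θ ← 0°
rotate_crank_by(+38°): θ ← 0° +38° = 38°
rotate_crank_by(-62°): θ ← 38° -62° = -24°
rotate_crank_by(+5°): θ ← -24° +5° = -19°
crank pin P = (r cos θ, r sin θ) = (40.657299, -13.999431)
h = r sin θ − e = -13.999431 − 5 = -18.999431
sin φ = h / L = -18.999431 / 112 = -0.16963777
φ = arcsin(-0.16963777) = -9.766759°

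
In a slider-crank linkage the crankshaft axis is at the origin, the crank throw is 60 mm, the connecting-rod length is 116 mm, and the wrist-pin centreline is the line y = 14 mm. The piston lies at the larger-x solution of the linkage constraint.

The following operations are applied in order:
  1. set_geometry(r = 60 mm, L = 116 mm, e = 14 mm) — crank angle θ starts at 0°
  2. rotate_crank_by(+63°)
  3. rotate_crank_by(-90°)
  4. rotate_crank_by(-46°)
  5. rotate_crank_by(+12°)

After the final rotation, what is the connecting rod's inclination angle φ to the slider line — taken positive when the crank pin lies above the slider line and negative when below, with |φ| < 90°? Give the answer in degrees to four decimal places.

set_geometry: r = 60 mm, L = 116 mm, e = 14 mm; θ ← 0°
rotate_crank_by(+63°): θ ← 0° +63° = 63°
rotate_crank_by(-90°): θ ← 63° -90° = -27°
rotate_crank_by(-46°): θ ← -27° -46° = -73°
rotate_crank_by(+12°): θ ← -73° +12° = -61°
crank pin P = (r cos θ, r sin θ) = (29.088577, -52.477182)
h = r sin θ − e = -52.477182 − 14 = -66.477182
sin φ = h / L = -66.477182 / 116 = -0.57307916
φ = arcsin(-0.57307916) = -34.965225°

-34.9652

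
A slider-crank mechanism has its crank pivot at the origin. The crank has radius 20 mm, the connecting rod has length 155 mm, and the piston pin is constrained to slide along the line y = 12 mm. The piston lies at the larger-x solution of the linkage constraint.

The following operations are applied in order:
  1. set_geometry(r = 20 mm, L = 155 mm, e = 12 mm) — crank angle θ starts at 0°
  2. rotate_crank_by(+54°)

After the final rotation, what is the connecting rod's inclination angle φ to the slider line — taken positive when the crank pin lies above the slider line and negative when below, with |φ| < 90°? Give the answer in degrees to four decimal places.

set_geometry: r = 20 mm, L = 155 mm, e = 12 mm; θ ← 0°
rotate_crank_by(+54°): θ ← 0° +54° = 54°
crank pin P = (r cos θ, r sin θ) = (11.755705, 16.180340)
h = r sin θ − e = 16.180340 − 12 = 4.180340
sin φ = h / L = 4.180340 / 155 = 0.02696993
φ = arcsin(0.02696993) = 1.545451°

1.5455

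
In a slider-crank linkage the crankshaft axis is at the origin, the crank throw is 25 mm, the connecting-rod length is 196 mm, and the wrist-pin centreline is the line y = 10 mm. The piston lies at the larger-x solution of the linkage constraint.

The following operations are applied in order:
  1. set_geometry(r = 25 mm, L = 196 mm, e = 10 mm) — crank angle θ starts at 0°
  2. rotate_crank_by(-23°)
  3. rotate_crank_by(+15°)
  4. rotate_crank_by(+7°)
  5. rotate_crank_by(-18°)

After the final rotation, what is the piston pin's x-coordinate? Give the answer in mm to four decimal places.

set_geometry: r = 25 mm, L = 196 mm, e = 10 mm; θ ← 0°
rotate_crank_by(-23°): θ ← 0° -23° = -23°
rotate_crank_by(+15°): θ ← -23° +15° = -8°
rotate_crank_by(+7°): θ ← -8° +7° = -1°
rotate_crank_by(-18°): θ ← -1° -18° = -19°
crank pin P = (r cos θ, r sin θ) = (23.637964, -8.139204)
h = r sin θ − e = -8.139204 − 10 = -18.139204
x = r cos θ + √(L² − h²) = 23.637964 + √(38416.0 − 329.0307) = 23.637964 + 195.158831 = 218.796795

218.7968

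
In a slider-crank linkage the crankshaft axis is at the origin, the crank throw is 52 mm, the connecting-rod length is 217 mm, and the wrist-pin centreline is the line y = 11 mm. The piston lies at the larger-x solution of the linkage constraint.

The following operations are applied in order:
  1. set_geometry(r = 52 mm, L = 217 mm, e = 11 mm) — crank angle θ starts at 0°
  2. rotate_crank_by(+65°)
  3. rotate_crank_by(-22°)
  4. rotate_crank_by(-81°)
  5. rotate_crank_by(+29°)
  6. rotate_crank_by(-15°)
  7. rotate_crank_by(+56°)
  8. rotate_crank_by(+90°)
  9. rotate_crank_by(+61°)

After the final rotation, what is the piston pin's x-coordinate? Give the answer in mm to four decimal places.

set_geometry: r = 52 mm, L = 217 mm, e = 11 mm; θ ← 0°
rotate_crank_by(+65°): θ ← 0° +65° = 65°
rotate_crank_by(-22°): θ ← 65° -22° = 43°
rotate_crank_by(-81°): θ ← 43° -81° = -38°
rotate_crank_by(+29°): θ ← -38° +29° = -9°
rotate_crank_by(-15°): θ ← -9° -15° = -24°
rotate_crank_by(+56°): θ ← -24° +56° = 32°
rotate_crank_by(+90°): θ ← 32° +90° = 122°
rotate_crank_by(+61°): θ ← 122° +61° = 183°
crank pin P = (r cos θ, r sin θ) = (-51.928736, -2.721470)
h = r sin θ − e = -2.721470 − 11 = -13.721470
x = r cos θ + √(L² − h²) = -51.928736 + √(47089.0 − 188.2787) = -51.928736 + 216.565744 = 164.637008

164.6370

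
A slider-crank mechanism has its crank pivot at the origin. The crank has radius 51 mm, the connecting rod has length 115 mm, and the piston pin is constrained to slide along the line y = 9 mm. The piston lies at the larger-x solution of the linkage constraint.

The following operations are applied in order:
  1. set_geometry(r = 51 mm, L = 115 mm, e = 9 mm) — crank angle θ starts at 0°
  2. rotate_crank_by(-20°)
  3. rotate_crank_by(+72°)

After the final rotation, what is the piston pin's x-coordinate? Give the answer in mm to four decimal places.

142.0887

set_geometry: r = 51 mm, L = 115 mm, e = 9 mm; θ ← 0°
rotate_crank_by(-20°): θ ← 0° -20° = -20°
rotate_crank_by(+72°): θ ← -20° +72° = 52°
crank pin P = (r cos θ, r sin θ) = (31.398735, 40.188548)
h = r sin θ − e = 40.188548 − 9 = 31.188548
x = r cos θ + √(L² − h²) = 31.398735 + √(13225.0 − 972.7256) = 31.398735 + 110.689993 = 142.088728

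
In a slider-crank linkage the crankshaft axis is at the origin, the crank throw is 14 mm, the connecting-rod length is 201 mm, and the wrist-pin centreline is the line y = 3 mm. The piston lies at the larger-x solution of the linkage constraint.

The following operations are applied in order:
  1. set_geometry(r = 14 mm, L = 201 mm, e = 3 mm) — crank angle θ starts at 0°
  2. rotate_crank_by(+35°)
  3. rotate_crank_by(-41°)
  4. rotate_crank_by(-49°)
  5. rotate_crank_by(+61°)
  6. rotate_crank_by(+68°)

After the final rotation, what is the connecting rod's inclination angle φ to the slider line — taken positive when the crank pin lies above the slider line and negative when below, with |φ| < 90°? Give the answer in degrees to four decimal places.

set_geometry: r = 14 mm, L = 201 mm, e = 3 mm; θ ← 0°
rotate_crank_by(+35°): θ ← 0° +35° = 35°
rotate_crank_by(-41°): θ ← 35° -41° = -6°
rotate_crank_by(-49°): θ ← -6° -49° = -55°
rotate_crank_by(+61°): θ ← -55° +61° = 6°
rotate_crank_by(+68°): θ ← 6° +68° = 74°
crank pin P = (r cos θ, r sin θ) = (3.858923, 13.457664)
h = r sin θ − e = 13.457664 − 3 = 10.457664
sin φ = h / L = 10.457664 / 201 = 0.05202818
φ = arcsin(0.05202818) = 2.982342°

2.9823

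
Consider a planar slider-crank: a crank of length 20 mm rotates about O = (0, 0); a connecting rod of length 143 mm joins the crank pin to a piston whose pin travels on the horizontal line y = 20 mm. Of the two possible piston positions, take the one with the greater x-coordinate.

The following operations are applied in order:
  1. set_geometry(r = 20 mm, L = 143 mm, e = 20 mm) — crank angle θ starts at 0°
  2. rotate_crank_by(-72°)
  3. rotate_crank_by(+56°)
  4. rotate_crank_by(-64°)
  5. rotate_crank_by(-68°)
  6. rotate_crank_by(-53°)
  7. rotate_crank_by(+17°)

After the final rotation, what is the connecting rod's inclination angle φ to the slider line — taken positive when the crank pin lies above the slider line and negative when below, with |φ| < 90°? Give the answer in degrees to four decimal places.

-7.4756

set_geometry: r = 20 mm, L = 143 mm, e = 20 mm; θ ← 0°
rotate_crank_by(-72°): θ ← 0° -72° = -72°
rotate_crank_by(+56°): θ ← -72° +56° = -16°
rotate_crank_by(-64°): θ ← -16° -64° = -80°
rotate_crank_by(-68°): θ ← -80° -68° = -148°
rotate_crank_by(-53°): θ ← -148° -53° = -201°
rotate_crank_by(+17°): θ ← -201° +17° = -184°
crank pin P = (r cos θ, r sin θ) = (-19.951281, 1.395129)
h = r sin θ − e = 1.395129 − 20 = -18.604871
sin φ = h / L = -18.604871 / 143 = -0.13010399
φ = arcsin(-0.13010399) = -7.475602°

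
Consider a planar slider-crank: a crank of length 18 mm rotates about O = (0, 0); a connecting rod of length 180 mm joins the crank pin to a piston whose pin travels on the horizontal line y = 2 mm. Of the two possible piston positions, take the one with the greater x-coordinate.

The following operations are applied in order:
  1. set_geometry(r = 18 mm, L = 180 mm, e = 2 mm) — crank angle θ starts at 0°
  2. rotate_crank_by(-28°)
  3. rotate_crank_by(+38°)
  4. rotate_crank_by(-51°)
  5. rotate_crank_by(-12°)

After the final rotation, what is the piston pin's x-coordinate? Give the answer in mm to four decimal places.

set_geometry: r = 18 mm, L = 180 mm, e = 2 mm; θ ← 0°
rotate_crank_by(-28°): θ ← 0° -28° = -28°
rotate_crank_by(+38°): θ ← -28° +38° = 10°
rotate_crank_by(-51°): θ ← 10° -51° = -41°
rotate_crank_by(-12°): θ ← -41° -12° = -53°
crank pin P = (r cos θ, r sin θ) = (10.832670, -14.375439)
h = r sin θ − e = -14.375439 − 2 = -16.375439
x = r cos θ + √(L² − h²) = 10.832670 + √(32400.0 − 268.1550) = 10.832670 + 179.253577 = 190.086248

190.0862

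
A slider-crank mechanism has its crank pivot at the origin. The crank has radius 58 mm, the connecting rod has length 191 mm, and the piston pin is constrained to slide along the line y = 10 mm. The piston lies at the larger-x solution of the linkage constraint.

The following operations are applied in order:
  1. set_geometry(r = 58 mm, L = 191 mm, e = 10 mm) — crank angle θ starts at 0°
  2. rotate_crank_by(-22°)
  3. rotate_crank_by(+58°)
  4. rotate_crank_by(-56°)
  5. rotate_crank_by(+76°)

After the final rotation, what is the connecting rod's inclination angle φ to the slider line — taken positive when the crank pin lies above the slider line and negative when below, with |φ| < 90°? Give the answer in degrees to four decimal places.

set_geometry: r = 58 mm, L = 191 mm, e = 10 mm; θ ← 0°
rotate_crank_by(-22°): θ ← 0° -22° = -22°
rotate_crank_by(+58°): θ ← -22° +58° = 36°
rotate_crank_by(-56°): θ ← 36° -56° = -20°
rotate_crank_by(+76°): θ ← -20° +76° = 56°
crank pin P = (r cos θ, r sin θ) = (32.433188, 48.084179)
h = r sin θ − e = 48.084179 − 10 = 38.084179
sin φ = h / L = 38.084179 / 191 = 0.19939361
φ = arcsin(0.19939361) = 11.501501°

11.5015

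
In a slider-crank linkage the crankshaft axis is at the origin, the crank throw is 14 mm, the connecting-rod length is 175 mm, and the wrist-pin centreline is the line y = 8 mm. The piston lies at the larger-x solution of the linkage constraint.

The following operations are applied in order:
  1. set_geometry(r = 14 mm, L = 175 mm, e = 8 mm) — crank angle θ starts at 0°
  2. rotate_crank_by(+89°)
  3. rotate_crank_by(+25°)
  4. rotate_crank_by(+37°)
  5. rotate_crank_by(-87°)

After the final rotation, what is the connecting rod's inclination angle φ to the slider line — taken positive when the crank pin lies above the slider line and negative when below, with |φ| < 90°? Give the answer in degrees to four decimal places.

set_geometry: r = 14 mm, L = 175 mm, e = 8 mm; θ ← 0°
rotate_crank_by(+89°): θ ← 0° +89° = 89°
rotate_crank_by(+25°): θ ← 89° +25° = 114°
rotate_crank_by(+37°): θ ← 114° +37° = 151°
rotate_crank_by(-87°): θ ← 151° -87° = 64°
crank pin P = (r cos θ, r sin θ) = (6.137196, 12.583117)
h = r sin θ − e = 12.583117 − 8 = 4.583117
sin φ = h / L = 4.583117 / 175 = 0.02618924
φ = arcsin(0.02618924) = 1.500704°

1.5007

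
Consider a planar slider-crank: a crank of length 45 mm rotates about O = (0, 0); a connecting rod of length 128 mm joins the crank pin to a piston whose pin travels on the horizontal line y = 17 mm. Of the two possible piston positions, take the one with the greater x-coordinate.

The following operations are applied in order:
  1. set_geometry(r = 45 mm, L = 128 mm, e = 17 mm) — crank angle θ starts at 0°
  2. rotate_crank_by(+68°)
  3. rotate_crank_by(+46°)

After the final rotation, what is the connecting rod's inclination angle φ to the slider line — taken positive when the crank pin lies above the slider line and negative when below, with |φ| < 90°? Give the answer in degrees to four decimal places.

set_geometry: r = 45 mm, L = 128 mm, e = 17 mm; θ ← 0°
rotate_crank_by(+68°): θ ← 0° +68° = 68°
rotate_crank_by(+46°): θ ← 68° +46° = 114°
crank pin P = (r cos θ, r sin θ) = (-18.303149, 41.109546)
h = r sin θ − e = 41.109546 − 17 = 24.109546
sin φ = h / L = 24.109546 / 128 = 0.18835582
φ = arcsin(0.18835582) = 10.856848°

10.8568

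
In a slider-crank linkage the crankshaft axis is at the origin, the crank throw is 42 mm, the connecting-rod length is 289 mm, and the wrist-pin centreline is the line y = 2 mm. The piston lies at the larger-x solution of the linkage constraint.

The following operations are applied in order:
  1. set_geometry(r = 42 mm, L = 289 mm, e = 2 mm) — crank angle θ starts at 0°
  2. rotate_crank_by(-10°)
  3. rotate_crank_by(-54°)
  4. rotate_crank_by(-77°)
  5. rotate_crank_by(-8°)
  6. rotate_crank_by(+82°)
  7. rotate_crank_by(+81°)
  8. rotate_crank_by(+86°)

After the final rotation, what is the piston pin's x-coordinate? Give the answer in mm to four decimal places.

set_geometry: r = 42 mm, L = 289 mm, e = 2 mm; θ ← 0°
rotate_crank_by(-10°): θ ← 0° -10° = -10°
rotate_crank_by(-54°): θ ← -10° -54° = -64°
rotate_crank_by(-77°): θ ← -64° -77° = -141°
rotate_crank_by(-8°): θ ← -141° -8° = -149°
rotate_crank_by(+82°): θ ← -149° +82° = -67°
rotate_crank_by(+81°): θ ← -67° +81° = 14°
rotate_crank_by(+86°): θ ← 14° +86° = 100°
crank pin P = (r cos θ, r sin θ) = (-7.293223, 41.361926)
h = r sin θ − e = 41.361926 − 2 = 39.361926
x = r cos θ + √(L² − h²) = -7.293223 + √(83521.0 − 1549.3612) = -7.293223 + 286.306896 = 279.013673

279.0137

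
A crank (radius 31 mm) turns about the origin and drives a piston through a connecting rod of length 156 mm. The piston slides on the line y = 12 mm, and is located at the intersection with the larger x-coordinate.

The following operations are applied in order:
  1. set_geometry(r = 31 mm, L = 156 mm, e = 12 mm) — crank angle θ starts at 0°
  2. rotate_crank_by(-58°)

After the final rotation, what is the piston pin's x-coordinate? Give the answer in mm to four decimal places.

set_geometry: r = 31 mm, L = 156 mm, e = 12 mm; θ ← 0°
rotate_crank_by(-58°): θ ← 0° -58° = -58°
crank pin P = (r cos θ, r sin θ) = (16.427497, -26.289491)
h = r sin θ − e = -26.289491 − 12 = -38.289491
x = r cos θ + √(L² − h²) = 16.427497 + √(24336.0 − 1466.0851) = 16.427497 + 151.228023 = 167.655520

167.6555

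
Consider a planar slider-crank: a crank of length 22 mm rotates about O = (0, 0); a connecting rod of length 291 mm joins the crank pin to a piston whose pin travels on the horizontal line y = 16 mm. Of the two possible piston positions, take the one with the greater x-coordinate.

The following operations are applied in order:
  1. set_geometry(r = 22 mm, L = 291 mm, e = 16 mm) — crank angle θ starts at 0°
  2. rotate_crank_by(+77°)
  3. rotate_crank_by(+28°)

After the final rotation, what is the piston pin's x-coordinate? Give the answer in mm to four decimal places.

285.2586

set_geometry: r = 22 mm, L = 291 mm, e = 16 mm; θ ← 0°
rotate_crank_by(+77°): θ ← 0° +77° = 77°
rotate_crank_by(+28°): θ ← 77° +28° = 105°
crank pin P = (r cos θ, r sin θ) = (-5.694019, 21.250368)
h = r sin θ − e = 21.250368 − 16 = 5.250368
x = r cos θ + √(L² − h²) = -5.694019 + √(84681.0 − 27.5664) = -5.694019 + 290.952631 = 285.258612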